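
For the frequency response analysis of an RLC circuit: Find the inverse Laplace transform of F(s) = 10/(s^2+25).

Standard pair: w/(s^2+w^2) <-> sin(wt)*u(t)
Recognize w^2 = 25, so w = 5; numerator 10 = 2*5.
f(t) = 2*sin(5t)*u(t)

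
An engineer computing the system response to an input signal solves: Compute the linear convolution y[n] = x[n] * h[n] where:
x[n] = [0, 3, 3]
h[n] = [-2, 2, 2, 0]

y[n] = sum_k x[k]*h[n-k]. Output length = len(x) + len(h) - 1 = 3 + 4 - 1 = 6.
y[0] = 0*-2 = 0
y[1] = 3*-2 + 0*2 = -6
y[2] = 3*-2 + 3*2 + 0*2 = 0
y[3] = 3*2 + 3*2 + 0*0 = 12
y[4] = 3*2 + 3*0 = 6
y[5] = 3*0 = 0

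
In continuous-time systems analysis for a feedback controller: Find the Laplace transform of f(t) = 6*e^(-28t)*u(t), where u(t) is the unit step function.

Standard Laplace transform pair:
e^(-at)*u(t) <-> 1/(s+a)
With a = 28: L{6*e^(-28t)*u(t)} = 6/(s+28), ROC: Re(s) > -28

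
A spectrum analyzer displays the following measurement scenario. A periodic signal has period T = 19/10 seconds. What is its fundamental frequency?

The fundamental frequency is the reciprocal of the period.
f = 1/T = 1/(19/10) = 10/19 Hz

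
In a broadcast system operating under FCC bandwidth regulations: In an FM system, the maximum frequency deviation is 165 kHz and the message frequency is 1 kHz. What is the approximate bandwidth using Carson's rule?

Carson's rule: BW = 2*(delta_f + f_m)
= 2*(165 + 1) kHz = 332 kHz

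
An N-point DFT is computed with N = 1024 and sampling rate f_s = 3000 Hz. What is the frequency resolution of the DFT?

DFT frequency resolution = f_s / N
= 3000 / 1024 = 375/128 Hz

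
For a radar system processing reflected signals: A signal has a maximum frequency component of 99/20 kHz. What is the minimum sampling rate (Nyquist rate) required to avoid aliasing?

By the Nyquist-Shannon sampling theorem,
the minimum sampling rate (Nyquist rate) must be at least 2 * f_max.
Nyquist rate = 2 * 99/20 kHz = 99/10 kHz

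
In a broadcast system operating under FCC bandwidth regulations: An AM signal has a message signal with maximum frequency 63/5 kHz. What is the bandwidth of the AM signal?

In AM (double-sideband), the bandwidth is twice the message frequency.
BW = 2 * f_m = 2 * 63/5 kHz = 126/5 kHz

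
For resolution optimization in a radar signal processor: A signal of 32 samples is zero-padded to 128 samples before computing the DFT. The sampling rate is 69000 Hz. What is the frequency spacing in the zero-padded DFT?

Original DFT: N = 32, resolution = f_s/N = 69000/32 = 8625/4 Hz
Zero-padded DFT: N = 128, resolution = f_s/N = 69000/128 = 8625/16 Hz
Zero-padding interpolates the spectrum (finer frequency grid)
but does NOT improve the true spectral resolution (ability to resolve close frequencies).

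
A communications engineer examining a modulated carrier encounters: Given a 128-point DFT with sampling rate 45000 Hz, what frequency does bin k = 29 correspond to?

The frequency of DFT bin k is: f_k = k * f_s / N
f_29 = 29 * 45000 / 128 = 163125/16 Hz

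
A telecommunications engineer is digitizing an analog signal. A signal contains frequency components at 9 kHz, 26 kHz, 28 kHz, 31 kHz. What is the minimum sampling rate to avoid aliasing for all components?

The highest frequency component is f_max = 31 kHz.
Nyquist rate = 2 * f_max = 2 * 31 kHz = 62 kHz.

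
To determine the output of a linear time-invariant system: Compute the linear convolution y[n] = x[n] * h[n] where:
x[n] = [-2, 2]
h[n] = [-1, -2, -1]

y[n] = sum_k x[k]*h[n-k]. Output length = len(x) + len(h) - 1 = 2 + 3 - 1 = 4.
y[0] = -2*-1 = 2
y[1] = 2*-1 + -2*-2 = 2
y[2] = 2*-2 + -2*-1 = -2
y[3] = 2*-1 = -2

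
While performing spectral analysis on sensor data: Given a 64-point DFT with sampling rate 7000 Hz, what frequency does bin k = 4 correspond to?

The frequency of DFT bin k is: f_k = k * f_s / N
f_4 = 4 * 7000 / 64 = 875/2 Hz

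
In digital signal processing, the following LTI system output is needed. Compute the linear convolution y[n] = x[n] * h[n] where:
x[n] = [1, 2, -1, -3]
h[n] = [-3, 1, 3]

y[n] = sum_k x[k]*h[n-k]. Output length = len(x) + len(h) - 1 = 4 + 3 - 1 = 6.
y[0] = 1*-3 = -3
y[1] = 2*-3 + 1*1 = -5
y[2] = -1*-3 + 2*1 + 1*3 = 8
y[3] = -3*-3 + -1*1 + 2*3 = 14
y[4] = -3*1 + -1*3 = -6
y[5] = -3*3 = -9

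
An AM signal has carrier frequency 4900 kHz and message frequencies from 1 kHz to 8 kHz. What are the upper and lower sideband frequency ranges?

Upper sideband (USB) = fc + [fm_low, fm_high] = 4900 + [1, 8] = [4901, 4908] kHz
Lower sideband (LSB) = fc - [fm_high, fm_low] = 4900 - [8, 1] = [4892, 4899] kHz
Total occupied spectrum: 4892 kHz to 4908 kHz (plus carrier at 4900 kHz)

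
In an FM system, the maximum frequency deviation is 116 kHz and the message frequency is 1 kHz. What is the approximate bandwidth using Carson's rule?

Carson's rule: BW = 2*(delta_f + f_m)
= 2*(116 + 1) kHz = 234 kHz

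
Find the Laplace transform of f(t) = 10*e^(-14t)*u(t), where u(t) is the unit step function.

Standard Laplace transform pair:
e^(-at)*u(t) <-> 1/(s+a)
With a = 14: L{10*e^(-14t)*u(t)} = 10/(s+14), ROC: Re(s) > -14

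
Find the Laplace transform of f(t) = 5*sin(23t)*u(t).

Standard pair: sin(wt)*u(t) <-> w/(s^2+w^2)
With w = 23: L{5*sin(23t)*u(t)} = 115/(s^2+529)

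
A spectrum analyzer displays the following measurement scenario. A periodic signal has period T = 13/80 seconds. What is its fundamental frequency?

The fundamental frequency is the reciprocal of the period.
f = 1/T = 1/(13/80) = 80/13 Hz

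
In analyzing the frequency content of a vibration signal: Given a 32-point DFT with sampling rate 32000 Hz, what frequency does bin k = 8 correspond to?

The frequency of DFT bin k is: f_k = k * f_s / N
f_8 = 8 * 32000 / 32 = 8000 Hz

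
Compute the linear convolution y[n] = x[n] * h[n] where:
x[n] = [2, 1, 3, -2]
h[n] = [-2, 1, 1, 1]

y[n] = sum_k x[k]*h[n-k]. Output length = len(x) + len(h) - 1 = 4 + 4 - 1 = 7.
y[0] = 2*-2 = -4
y[1] = 1*-2 + 2*1 = 0
y[2] = 3*-2 + 1*1 + 2*1 = -3
y[3] = -2*-2 + 3*1 + 1*1 + 2*1 = 10
y[4] = -2*1 + 3*1 + 1*1 = 2
y[5] = -2*1 + 3*1 = 1
y[6] = -2*1 = -2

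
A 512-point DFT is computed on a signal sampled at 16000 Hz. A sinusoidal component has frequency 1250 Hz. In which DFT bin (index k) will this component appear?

DFT frequency resolution = f_s/N = 16000/512 = 125/4 Hz
Bin index k = f_signal / resolution = 1250 / 125/4 = 40
The signal frequency 1250 Hz falls in DFT bin k = 40.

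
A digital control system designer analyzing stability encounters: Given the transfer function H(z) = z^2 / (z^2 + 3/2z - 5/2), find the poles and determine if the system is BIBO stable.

Poles are roots of the denominator: z^2 + 3/2z - 5/2 = 0.
Quadratic formula: z = [-(3/2) +/- sqrt((3/2)^2 - 4*(-5/2))] / 2
Discriminant = 9/4 + 10 = 49/4; sqrt = 7/2.
z = (-3/2 +/- 7/2) / 2 => z = 1 or z = -5/2.
|p1| = 5/2, |p2| = 1.
For BIBO stability, all poles must lie inside the unit circle (|p| < 1).
System is UNSTABLE since at least one |p| >= 1.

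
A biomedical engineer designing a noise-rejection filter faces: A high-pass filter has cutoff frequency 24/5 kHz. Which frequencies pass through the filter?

A high-pass filter passes all frequencies above the cutoff frequency 24/5 kHz and attenuates lower frequencies.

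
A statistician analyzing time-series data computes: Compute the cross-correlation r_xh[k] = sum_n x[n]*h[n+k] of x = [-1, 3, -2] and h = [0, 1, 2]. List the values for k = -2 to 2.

Both sequences indexed from 0 and zero outside their support.
Lags with overlap: k = -2 to 2.
  r_xh[-2] = x[2]*h[0] = 0
  r_xh[-1] = x[1]*h[0] + x[2]*h[1] = -2
  r_xh[0] = x[0]*h[0] + x[1]*h[1] + x[2]*h[2] = -1
  r_xh[1] = x[0]*h[1] + x[1]*h[2] = 5
  r_xh[2] = x[0]*h[2] = -2
r_xh = [0, -2, -1, 5, -2] (for k = -2, ..., 2)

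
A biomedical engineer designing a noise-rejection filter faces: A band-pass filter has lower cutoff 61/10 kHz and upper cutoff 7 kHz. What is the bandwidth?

Bandwidth = f_high - f_low
= 7 kHz - 61/10 kHz = 9/10 kHz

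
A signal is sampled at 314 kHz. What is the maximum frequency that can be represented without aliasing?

The maximum frequency that can be represented without aliasing
is the Nyquist frequency: f_max = f_s / 2 = 314 kHz / 2 = 157 kHz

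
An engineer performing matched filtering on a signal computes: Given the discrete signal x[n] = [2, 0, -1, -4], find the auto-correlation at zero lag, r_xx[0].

The auto-correlation at zero lag r_xx[0] equals the signal energy.
r_xx[0] = sum of x[n]^2 = 2^2 + 0^2 + (-1)^2 + (-4)^2
= 4 + 0 + 1 + 16 = 21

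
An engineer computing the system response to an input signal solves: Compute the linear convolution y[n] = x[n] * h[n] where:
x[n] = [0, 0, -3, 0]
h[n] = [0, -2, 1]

y[n] = sum_k x[k]*h[n-k]. Output length = len(x) + len(h) - 1 = 4 + 3 - 1 = 6.
y[0] = 0*0 = 0
y[1] = 0*0 + 0*-2 = 0
y[2] = -3*0 + 0*-2 + 0*1 = 0
y[3] = 0*0 + -3*-2 + 0*1 = 6
y[4] = 0*-2 + -3*1 = -3
y[5] = 0*1 = 0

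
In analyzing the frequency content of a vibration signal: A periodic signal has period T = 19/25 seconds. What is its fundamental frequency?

The fundamental frequency is the reciprocal of the period.
f = 1/T = 1/(19/25) = 25/19 Hz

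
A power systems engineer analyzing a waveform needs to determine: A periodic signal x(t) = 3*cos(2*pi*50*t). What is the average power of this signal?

Average power of A*cos(wt) is A^2/2.
P = 3^2 / 2 = 9/2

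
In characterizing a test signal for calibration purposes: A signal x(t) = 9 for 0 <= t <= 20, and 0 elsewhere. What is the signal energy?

Energy = integral of |x(t)|^2 dt over the signal duration
= 9^2 * 20 = 81 * 20 = 1620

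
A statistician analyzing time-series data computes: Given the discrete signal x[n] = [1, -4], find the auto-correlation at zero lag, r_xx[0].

The auto-correlation at zero lag r_xx[0] equals the signal energy.
r_xx[0] = sum of x[n]^2 = 1^2 + (-4)^2
= 1 + 16 = 17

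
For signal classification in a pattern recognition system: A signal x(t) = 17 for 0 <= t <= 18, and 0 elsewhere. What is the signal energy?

Energy = integral of |x(t)|^2 dt over the signal duration
= 17^2 * 18 = 289 * 18 = 5202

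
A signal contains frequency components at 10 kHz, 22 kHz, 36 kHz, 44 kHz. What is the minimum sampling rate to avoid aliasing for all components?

The highest frequency component is f_max = 44 kHz.
Nyquist rate = 2 * f_max = 2 * 44 kHz = 88 kHz.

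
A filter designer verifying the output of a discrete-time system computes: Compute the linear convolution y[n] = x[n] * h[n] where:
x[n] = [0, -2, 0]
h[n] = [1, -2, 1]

y[n] = sum_k x[k]*h[n-k]. Output length = len(x) + len(h) - 1 = 3 + 3 - 1 = 5.
y[0] = 0*1 = 0
y[1] = -2*1 + 0*-2 = -2
y[2] = 0*1 + -2*-2 + 0*1 = 4
y[3] = 0*-2 + -2*1 = -2
y[4] = 0*1 = 0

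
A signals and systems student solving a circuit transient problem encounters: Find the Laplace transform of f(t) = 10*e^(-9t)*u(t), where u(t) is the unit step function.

Standard Laplace transform pair:
e^(-at)*u(t) <-> 1/(s+a)
With a = 9: L{10*e^(-9t)*u(t)} = 10/(s+9), ROC: Re(s) > -9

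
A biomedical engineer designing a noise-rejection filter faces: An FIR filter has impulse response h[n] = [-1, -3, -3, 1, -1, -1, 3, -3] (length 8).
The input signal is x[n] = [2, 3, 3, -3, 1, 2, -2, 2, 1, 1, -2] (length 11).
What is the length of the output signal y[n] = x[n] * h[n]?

For linear convolution, the output length is:
len(y) = len(x) + len(h) - 1 = 11 + 8 - 1 = 18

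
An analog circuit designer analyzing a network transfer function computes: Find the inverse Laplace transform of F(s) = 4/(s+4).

Standard pair: k/(s+a) <-> k*e^(-at)*u(t)
With k=4, a=4: f(t) = 4*e^(-4t)*u(t)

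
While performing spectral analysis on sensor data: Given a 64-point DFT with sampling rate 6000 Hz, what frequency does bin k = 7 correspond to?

The frequency of DFT bin k is: f_k = k * f_s / N
f_7 = 7 * 6000 / 64 = 2625/4 Hz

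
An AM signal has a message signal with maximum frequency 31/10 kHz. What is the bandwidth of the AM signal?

In AM (double-sideband), the bandwidth is twice the message frequency.
BW = 2 * f_m = 2 * 31/10 kHz = 31/5 kHz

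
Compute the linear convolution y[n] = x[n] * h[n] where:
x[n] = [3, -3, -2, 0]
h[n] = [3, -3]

y[n] = sum_k x[k]*h[n-k]. Output length = len(x) + len(h) - 1 = 4 + 2 - 1 = 5.
y[0] = 3*3 = 9
y[1] = -3*3 + 3*-3 = -18
y[2] = -2*3 + -3*-3 = 3
y[3] = 0*3 + -2*-3 = 6
y[4] = 0*-3 = 0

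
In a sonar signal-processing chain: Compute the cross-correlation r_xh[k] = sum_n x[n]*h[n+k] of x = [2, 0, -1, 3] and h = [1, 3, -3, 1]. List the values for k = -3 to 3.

Both sequences indexed from 0 and zero outside their support.
Lags with overlap: k = -3 to 3.
  r_xh[-3] = x[3]*h[0] = 3
  r_xh[-2] = x[2]*h[0] + x[3]*h[1] = 8
  r_xh[-1] = x[1]*h[0] + x[2]*h[1] + x[3]*h[2] = -12
  r_xh[0] = x[0]*h[0] + x[1]*h[1] + x[2]*h[2] + x[3]*h[3] = 8
  r_xh[1] = x[0]*h[1] + x[1]*h[2] + x[2]*h[3] = 5
  r_xh[2] = x[0]*h[2] + x[1]*h[3] = -6
  r_xh[3] = x[0]*h[3] = 2
r_xh = [3, 8, -12, 8, 5, -6, 2] (for k = -3, ..., 3)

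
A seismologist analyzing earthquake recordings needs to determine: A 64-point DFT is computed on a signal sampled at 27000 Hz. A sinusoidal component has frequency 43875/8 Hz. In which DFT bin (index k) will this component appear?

DFT frequency resolution = f_s/N = 27000/64 = 3375/8 Hz
Bin index k = f_signal / resolution = 43875/8 / 3375/8 = 13
The signal frequency 43875/8 Hz falls in DFT bin k = 13.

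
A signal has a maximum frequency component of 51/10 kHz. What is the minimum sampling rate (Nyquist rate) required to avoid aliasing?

By the Nyquist-Shannon sampling theorem,
the minimum sampling rate (Nyquist rate) must be at least 2 * f_max.
Nyquist rate = 2 * 51/10 kHz = 51/5 kHz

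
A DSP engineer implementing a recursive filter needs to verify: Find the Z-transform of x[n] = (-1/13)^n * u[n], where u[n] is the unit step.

The Z-transform of a^n * u[n] is z/(z-a) for |z| > |a|.
Here a = -1/13, so X(z) = z/(z - (-1/13)) = 13z/(13z + 1)
ROC: |z| > 1/13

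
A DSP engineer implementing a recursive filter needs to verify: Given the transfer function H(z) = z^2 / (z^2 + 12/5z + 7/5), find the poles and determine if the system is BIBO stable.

Poles are roots of the denominator: z^2 + 12/5z + 7/5 = 0.
Quadratic formula: z = [-(12/5) +/- sqrt((12/5)^2 - 4*(7/5))] / 2
Discriminant = 144/25 - 28/5 = 4/25; sqrt = 2/5.
z = (-12/5 +/- 2/5) / 2 => z = -1 or z = -7/5.
|p1| = 1, |p2| = 7/5.
For BIBO stability, all poles must lie inside the unit circle (|p| < 1).
System is UNSTABLE since at least one |p| >= 1.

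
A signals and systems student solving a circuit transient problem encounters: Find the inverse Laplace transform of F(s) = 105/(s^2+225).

Standard pair: w/(s^2+w^2) <-> sin(wt)*u(t)
Recognize w^2 = 225, so w = 15; numerator 105 = 7*15.
f(t) = 7*sin(15t)*u(t)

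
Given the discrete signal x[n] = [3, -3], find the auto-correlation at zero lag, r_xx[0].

The auto-correlation at zero lag r_xx[0] equals the signal energy.
r_xx[0] = sum of x[n]^2 = 3^2 + (-3)^2
= 9 + 9 = 18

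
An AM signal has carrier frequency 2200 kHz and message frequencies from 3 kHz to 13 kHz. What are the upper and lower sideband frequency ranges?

Upper sideband (USB) = fc + [fm_low, fm_high] = 2200 + [3, 13] = [2203, 2213] kHz
Lower sideband (LSB) = fc - [fm_high, fm_low] = 2200 - [13, 3] = [2187, 2197] kHz
Total occupied spectrum: 2187 kHz to 2213 kHz (plus carrier at 2200 kHz)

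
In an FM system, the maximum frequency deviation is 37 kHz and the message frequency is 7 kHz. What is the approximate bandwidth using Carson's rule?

Carson's rule: BW = 2*(delta_f + f_m)
= 2*(37 + 7) kHz = 88 kHz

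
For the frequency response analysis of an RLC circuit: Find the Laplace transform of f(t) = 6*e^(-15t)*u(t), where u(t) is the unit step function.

Standard Laplace transform pair:
e^(-at)*u(t) <-> 1/(s+a)
With a = 15: L{6*e^(-15t)*u(t)} = 6/(s+15), ROC: Re(s) > -15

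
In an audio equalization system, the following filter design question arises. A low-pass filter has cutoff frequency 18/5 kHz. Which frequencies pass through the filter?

A low-pass filter passes all frequencies below the cutoff frequency 18/5 kHz and attenuates higher frequencies.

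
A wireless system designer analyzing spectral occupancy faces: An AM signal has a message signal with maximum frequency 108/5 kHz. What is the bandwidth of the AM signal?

In AM (double-sideband), the bandwidth is twice the message frequency.
BW = 2 * f_m = 2 * 108/5 kHz = 216/5 kHz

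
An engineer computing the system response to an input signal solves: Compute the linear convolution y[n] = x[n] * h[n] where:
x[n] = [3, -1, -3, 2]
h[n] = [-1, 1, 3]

y[n] = sum_k x[k]*h[n-k]. Output length = len(x) + len(h) - 1 = 4 + 3 - 1 = 6.
y[0] = 3*-1 = -3
y[1] = -1*-1 + 3*1 = 4
y[2] = -3*-1 + -1*1 + 3*3 = 11
y[3] = 2*-1 + -3*1 + -1*3 = -8
y[4] = 2*1 + -3*3 = -7
y[5] = 2*3 = 6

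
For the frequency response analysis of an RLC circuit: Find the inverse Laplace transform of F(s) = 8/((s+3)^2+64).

Standard pair: w/((s+a)^2+w^2) <-> e^(-at)*sin(wt)*u(t)
With a=3, w=8: f(t) = e^(-3t)*sin(8t)*u(t)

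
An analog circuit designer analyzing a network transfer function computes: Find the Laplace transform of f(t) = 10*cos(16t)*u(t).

Standard pair: cos(wt)*u(t) <-> s/(s^2+w^2)
With w = 16: L{10*cos(16t)*u(t)} = 10s/(s^2+256)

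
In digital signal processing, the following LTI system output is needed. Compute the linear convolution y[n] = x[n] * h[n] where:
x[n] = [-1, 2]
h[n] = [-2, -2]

y[n] = sum_k x[k]*h[n-k]. Output length = len(x) + len(h) - 1 = 2 + 2 - 1 = 3.
y[0] = -1*-2 = 2
y[1] = 2*-2 + -1*-2 = -2
y[2] = 2*-2 = -4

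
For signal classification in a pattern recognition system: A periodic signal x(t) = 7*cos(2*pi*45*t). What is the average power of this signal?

Average power of A*cos(wt) is A^2/2.
P = 7^2 / 2 = 49/2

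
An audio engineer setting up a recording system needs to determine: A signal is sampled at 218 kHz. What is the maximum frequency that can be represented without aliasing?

The maximum frequency that can be represented without aliasing
is the Nyquist frequency: f_max = f_s / 2 = 218 kHz / 2 = 109 kHz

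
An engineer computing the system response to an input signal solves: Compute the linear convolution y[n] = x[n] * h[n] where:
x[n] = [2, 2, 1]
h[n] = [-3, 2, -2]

y[n] = sum_k x[k]*h[n-k]. Output length = len(x) + len(h) - 1 = 3 + 3 - 1 = 5.
y[0] = 2*-3 = -6
y[1] = 2*-3 + 2*2 = -2
y[2] = 1*-3 + 2*2 + 2*-2 = -3
y[3] = 1*2 + 2*-2 = -2
y[4] = 1*-2 = -2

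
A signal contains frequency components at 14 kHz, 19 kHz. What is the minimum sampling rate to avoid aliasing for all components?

The highest frequency component is f_max = 19 kHz.
Nyquist rate = 2 * f_max = 2 * 19 kHz = 38 kHz.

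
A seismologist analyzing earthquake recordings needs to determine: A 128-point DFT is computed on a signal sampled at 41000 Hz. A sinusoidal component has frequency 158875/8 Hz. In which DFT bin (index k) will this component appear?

DFT frequency resolution = f_s/N = 41000/128 = 5125/16 Hz
Bin index k = f_signal / resolution = 158875/8 / 5125/16 = 62
The signal frequency 158875/8 Hz falls in DFT bin k = 62.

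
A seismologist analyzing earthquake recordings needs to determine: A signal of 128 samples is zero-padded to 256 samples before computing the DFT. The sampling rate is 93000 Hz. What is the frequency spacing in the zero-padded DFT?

Original DFT: N = 128, resolution = f_s/N = 93000/128 = 11625/16 Hz
Zero-padded DFT: N = 256, resolution = f_s/N = 93000/256 = 11625/32 Hz
Zero-padding interpolates the spectrum (finer frequency grid)
but does NOT improve the true spectral resolution (ability to resolve close frequencies).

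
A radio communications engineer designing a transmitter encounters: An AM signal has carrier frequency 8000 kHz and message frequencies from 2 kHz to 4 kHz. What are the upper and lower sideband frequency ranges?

Upper sideband (USB) = fc + [fm_low, fm_high] = 8000 + [2, 4] = [8002, 8004] kHz
Lower sideband (LSB) = fc - [fm_high, fm_low] = 8000 - [4, 2] = [7996, 7998] kHz
Total occupied spectrum: 7996 kHz to 8004 kHz (plus carrier at 8000 kHz)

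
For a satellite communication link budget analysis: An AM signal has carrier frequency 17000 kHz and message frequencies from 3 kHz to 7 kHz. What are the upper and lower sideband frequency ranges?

Upper sideband (USB) = fc + [fm_low, fm_high] = 17000 + [3, 7] = [17003, 17007] kHz
Lower sideband (LSB) = fc - [fm_high, fm_low] = 17000 - [7, 3] = [16993, 16997] kHz
Total occupied spectrum: 16993 kHz to 17007 kHz (plus carrier at 17000 kHz)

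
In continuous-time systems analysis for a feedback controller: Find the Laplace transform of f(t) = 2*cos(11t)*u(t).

Standard pair: cos(wt)*u(t) <-> s/(s^2+w^2)
With w = 11: L{2*cos(11t)*u(t)} = 2s/(s^2+121)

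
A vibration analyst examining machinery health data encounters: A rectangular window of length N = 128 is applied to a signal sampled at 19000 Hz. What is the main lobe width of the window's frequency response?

For a rectangular window of length N,
the main lobe width in frequency is 2*f_s/N.
= 2*19000/128 = 2375/8 Hz
This determines the minimum frequency separation for resolving two sinusoids.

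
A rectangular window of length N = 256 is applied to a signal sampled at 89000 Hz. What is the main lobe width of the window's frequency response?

For a rectangular window of length N,
the main lobe width in frequency is 2*f_s/N.
= 2*89000/256 = 11125/16 Hz
This determines the minimum frequency separation for resolving two sinusoids.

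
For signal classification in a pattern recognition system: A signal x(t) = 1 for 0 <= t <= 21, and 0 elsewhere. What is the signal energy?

Energy = integral of |x(t)|^2 dt over the signal duration
= 1^2 * 21 = 1 * 21 = 21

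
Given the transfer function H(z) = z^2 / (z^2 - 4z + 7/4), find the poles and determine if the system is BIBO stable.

Poles are roots of the denominator: z^2 - 4z + 7/4 = 0.
Quadratic formula: z = [-(-4) +/- sqrt((-4)^2 - 4*(7/4))] / 2
Discriminant = 16 - 7 = 9; sqrt = 3.
z = (4 +/- 3) / 2 => z = 7/2 or z = 1/2.
|p1| = 7/2, |p2| = 1/2.
For BIBO stability, all poles must lie inside the unit circle (|p| < 1).
System is UNSTABLE since at least one |p| >= 1.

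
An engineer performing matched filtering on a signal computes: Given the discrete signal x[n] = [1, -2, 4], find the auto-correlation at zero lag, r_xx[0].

The auto-correlation at zero lag r_xx[0] equals the signal energy.
r_xx[0] = sum of x[n]^2 = 1^2 + (-2)^2 + 4^2
= 1 + 4 + 16 = 21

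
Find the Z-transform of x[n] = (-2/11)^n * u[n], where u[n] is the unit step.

The Z-transform of a^n * u[n] is z/(z-a) for |z| > |a|.
Here a = -2/11, so X(z) = z/(z - (-2/11)) = 11z/(11z + 2)
ROC: |z| > 2/11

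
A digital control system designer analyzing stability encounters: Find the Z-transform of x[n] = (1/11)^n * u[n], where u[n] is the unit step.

The Z-transform of a^n * u[n] is z/(z-a) for |z| > |a|.
Here a = 1/11, so X(z) = z/(z - (1/11)) = 11z/(11z - 1)
ROC: |z| > 1/11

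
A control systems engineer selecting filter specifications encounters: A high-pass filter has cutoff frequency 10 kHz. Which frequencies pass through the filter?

A high-pass filter passes all frequencies above the cutoff frequency 10 kHz and attenuates lower frequencies.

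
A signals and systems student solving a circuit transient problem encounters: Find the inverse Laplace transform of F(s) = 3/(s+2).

Standard pair: k/(s+a) <-> k*e^(-at)*u(t)
With k=3, a=2: f(t) = 3*e^(-2t)*u(t)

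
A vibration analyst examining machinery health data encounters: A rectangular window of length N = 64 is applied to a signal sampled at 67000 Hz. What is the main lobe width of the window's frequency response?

For a rectangular window of length N,
the main lobe width in frequency is 2*f_s/N.
= 2*67000/64 = 8375/4 Hz
This determines the minimum frequency separation for resolving two sinusoids.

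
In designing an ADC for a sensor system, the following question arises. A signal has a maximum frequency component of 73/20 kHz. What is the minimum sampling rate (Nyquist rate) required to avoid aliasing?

By the Nyquist-Shannon sampling theorem,
the minimum sampling rate (Nyquist rate) must be at least 2 * f_max.
Nyquist rate = 2 * 73/20 kHz = 73/10 kHz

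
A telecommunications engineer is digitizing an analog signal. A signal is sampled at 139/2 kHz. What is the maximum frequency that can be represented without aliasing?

The maximum frequency that can be represented without aliasing
is the Nyquist frequency: f_max = f_s / 2 = 139/2 kHz / 2 = 139/4 kHz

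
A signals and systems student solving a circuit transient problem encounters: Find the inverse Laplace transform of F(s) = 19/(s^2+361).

Standard pair: w/(s^2+w^2) <-> sin(wt)*u(t)
Recognize w^2 = 361, so w = 19; numerator 19 = 1*19.
f(t) = sin(19t)*u(t)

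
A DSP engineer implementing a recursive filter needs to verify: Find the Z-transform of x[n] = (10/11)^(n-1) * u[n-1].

Time-shifting property: if X(z) = Z{x[n]}, then Z{x[n-d]} = z^(-d) * X(z)
X(z) = z/(z - 10/11) for x[n] = (10/11)^n * u[n]
Z{x[n-1]} = z^(-1) * z/(z - 10/11) = 1/(z - 10/11)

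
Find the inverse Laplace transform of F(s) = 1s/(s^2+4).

Standard pair: s/(s^2+w^2) <-> cos(wt)*u(t)
With k=1, w=2: f(t) = cos(2t)*u(t)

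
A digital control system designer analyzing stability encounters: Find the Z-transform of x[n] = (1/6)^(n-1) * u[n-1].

Time-shifting property: if X(z) = Z{x[n]}, then Z{x[n-d]} = z^(-d) * X(z)
X(z) = z/(z - 1/6) for x[n] = (1/6)^n * u[n]
Z{x[n-1]} = z^(-1) * z/(z - 1/6) = 1/(z - 1/6)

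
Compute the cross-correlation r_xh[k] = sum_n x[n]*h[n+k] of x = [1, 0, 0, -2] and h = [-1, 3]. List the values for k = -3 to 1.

Both sequences indexed from 0 and zero outside their support.
Lags with overlap: k = -3 to 1.
  r_xh[-3] = x[3]*h[0] = 2
  r_xh[-2] = x[2]*h[0] + x[3]*h[1] = -6
  r_xh[-1] = x[1]*h[0] + x[2]*h[1] = 0
  r_xh[0] = x[0]*h[0] + x[1]*h[1] = -1
  r_xh[1] = x[0]*h[1] = 3
r_xh = [2, -6, 0, -1, 3] (for k = -3, ..., 1)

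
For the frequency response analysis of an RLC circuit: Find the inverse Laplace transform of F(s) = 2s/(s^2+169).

Standard pair: s/(s^2+w^2) <-> cos(wt)*u(t)
With k=2, w=13: f(t) = 2*cos(13t)*u(t)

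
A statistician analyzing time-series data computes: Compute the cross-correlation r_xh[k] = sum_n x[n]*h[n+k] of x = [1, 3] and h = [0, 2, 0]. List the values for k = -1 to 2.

Both sequences indexed from 0 and zero outside their support.
Lags with overlap: k = -1 to 2.
  r_xh[-1] = x[1]*h[0] = 0
  r_xh[0] = x[0]*h[0] + x[1]*h[1] = 6
  r_xh[1] = x[0]*h[1] + x[1]*h[2] = 2
  r_xh[2] = x[0]*h[2] = 0
r_xh = [0, 6, 2, 0] (for k = -1, ..., 2)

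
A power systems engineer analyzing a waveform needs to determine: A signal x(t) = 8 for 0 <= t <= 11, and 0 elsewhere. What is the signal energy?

Energy = integral of |x(t)|^2 dt over the signal duration
= 8^2 * 11 = 64 * 11 = 704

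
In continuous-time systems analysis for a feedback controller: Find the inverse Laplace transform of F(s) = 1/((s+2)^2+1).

Standard pair: w/((s+a)^2+w^2) <-> e^(-at)*sin(wt)*u(t)
With a=2, w=1: f(t) = e^(-2t)*sin(t)*u(t)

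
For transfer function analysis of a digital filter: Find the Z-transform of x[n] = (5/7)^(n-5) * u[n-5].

Time-shifting property: if X(z) = Z{x[n]}, then Z{x[n-d]} = z^(-d) * X(z)
X(z) = z/(z - 5/7) for x[n] = (5/7)^n * u[n]
Z{x[n-5]} = z^(-5) * z/(z - 5/7) = z^(-4)/(z - 5/7)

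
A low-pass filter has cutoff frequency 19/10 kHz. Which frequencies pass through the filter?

A low-pass filter passes all frequencies below the cutoff frequency 19/10 kHz and attenuates higher frequencies.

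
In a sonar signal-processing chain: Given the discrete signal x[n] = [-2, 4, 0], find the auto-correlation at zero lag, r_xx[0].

The auto-correlation at zero lag r_xx[0] equals the signal energy.
r_xx[0] = sum of x[n]^2 = (-2)^2 + 4^2 + 0^2
= 4 + 16 + 0 = 20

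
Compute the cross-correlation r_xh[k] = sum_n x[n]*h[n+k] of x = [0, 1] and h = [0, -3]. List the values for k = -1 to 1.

Both sequences indexed from 0 and zero outside their support.
Lags with overlap: k = -1 to 1.
  r_xh[-1] = x[1]*h[0] = 0
  r_xh[0] = x[0]*h[0] + x[1]*h[1] = -3
  r_xh[1] = x[0]*h[1] = 0
r_xh = [0, -3, 0] (for k = -1, ..., 1)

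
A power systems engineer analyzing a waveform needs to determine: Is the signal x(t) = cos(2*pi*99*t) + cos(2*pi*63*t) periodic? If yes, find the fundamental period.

f1 = 99 Hz, f2 = 63 Hz
Period T1 = 1/99, T2 = 1/63
Ratio T1/T2 = 63/99, which is rational.
The signal is periodic with fundamental period T = 1/GCD(99,63) = 1/9 s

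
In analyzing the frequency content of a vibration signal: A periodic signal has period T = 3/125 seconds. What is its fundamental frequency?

The fundamental frequency is the reciprocal of the period.
f = 1/T = 1/(3/125) = 125/3 Hz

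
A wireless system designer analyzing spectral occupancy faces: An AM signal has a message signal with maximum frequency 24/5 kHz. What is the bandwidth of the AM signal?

In AM (double-sideband), the bandwidth is twice the message frequency.
BW = 2 * f_m = 2 * 24/5 kHz = 48/5 kHz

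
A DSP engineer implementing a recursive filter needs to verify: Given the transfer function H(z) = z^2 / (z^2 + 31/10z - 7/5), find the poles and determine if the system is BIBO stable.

Poles are roots of the denominator: z^2 + 31/10z - 7/5 = 0.
Quadratic formula: z = [-(31/10) +/- sqrt((31/10)^2 - 4*(-7/5))] / 2
Discriminant = 961/100 + 28/5 = 1521/100; sqrt = 39/10.
z = (-31/10 +/- 39/10) / 2 => z = 2/5 or z = -7/2.
|p1| = 7/2, |p2| = 2/5.
For BIBO stability, all poles must lie inside the unit circle (|p| < 1).
System is UNSTABLE since at least one |p| >= 1.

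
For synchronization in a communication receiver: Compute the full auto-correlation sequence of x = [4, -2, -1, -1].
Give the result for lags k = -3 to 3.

r_xx[k] = sum_m x[m]*x[m+k], indexed from 0, for k = -3 to 3:
  r_xx[-3] = x[3]*x[0] = -4
  r_xx[-2] = x[2]*x[0] + x[3]*x[1] = -2
  r_xx[-1] = x[1]*x[0] + x[2]*x[1] + x[3]*x[2] = -5
  r_xx[0] = x[0]*x[0] + x[1]*x[1] + x[2]*x[2] + x[3]*x[3] = 22
  r_xx[1] = x[0]*x[1] + x[1]*x[2] + x[2]*x[3] = -5
  r_xx[2] = x[0]*x[2] + x[1]*x[3] = -2
  r_xx[3] = x[0]*x[3] = -4
r_xx = [-4, -2, -5, 22, -5, -2, -4]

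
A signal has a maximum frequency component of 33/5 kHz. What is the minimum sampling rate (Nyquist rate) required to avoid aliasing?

By the Nyquist-Shannon sampling theorem,
the minimum sampling rate (Nyquist rate) must be at least 2 * f_max.
Nyquist rate = 2 * 33/5 kHz = 66/5 kHz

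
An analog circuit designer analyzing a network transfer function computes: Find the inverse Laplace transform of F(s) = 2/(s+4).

Standard pair: k/(s+a) <-> k*e^(-at)*u(t)
With k=2, a=4: f(t) = 2*e^(-4t)*u(t)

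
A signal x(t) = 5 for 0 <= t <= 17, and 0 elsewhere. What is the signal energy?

Energy = integral of |x(t)|^2 dt over the signal duration
= 5^2 * 17 = 25 * 17 = 425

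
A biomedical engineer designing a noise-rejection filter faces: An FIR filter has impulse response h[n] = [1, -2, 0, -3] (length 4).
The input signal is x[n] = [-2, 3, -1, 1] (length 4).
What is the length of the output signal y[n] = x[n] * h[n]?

For linear convolution, the output length is:
len(y) = len(x) + len(h) - 1 = 4 + 4 - 1 = 7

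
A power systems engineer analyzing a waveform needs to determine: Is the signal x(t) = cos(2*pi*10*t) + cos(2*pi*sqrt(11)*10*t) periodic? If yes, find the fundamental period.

f1 = 10 Hz, f2 = 10*sqrt(11) Hz
Ratio f2/f1 = sqrt(11), which is irrational.
Since the frequency ratio is irrational, no common period exists.
The signal is not periodic.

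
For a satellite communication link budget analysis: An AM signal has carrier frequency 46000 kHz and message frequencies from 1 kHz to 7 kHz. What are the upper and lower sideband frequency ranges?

Upper sideband (USB) = fc + [fm_low, fm_high] = 46000 + [1, 7] = [46001, 46007] kHz
Lower sideband (LSB) = fc - [fm_high, fm_low] = 46000 - [7, 1] = [45993, 45999] kHz
Total occupied spectrum: 45993 kHz to 46007 kHz (plus carrier at 46000 kHz)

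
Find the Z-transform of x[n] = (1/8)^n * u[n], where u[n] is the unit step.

The Z-transform of a^n * u[n] is z/(z-a) for |z| > |a|.
Here a = 1/8, so X(z) = z/(z - (1/8)) = 8z/(8z - 1)
ROC: |z| > 1/8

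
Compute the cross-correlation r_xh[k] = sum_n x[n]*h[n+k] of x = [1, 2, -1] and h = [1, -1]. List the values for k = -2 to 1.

Both sequences indexed from 0 and zero outside their support.
Lags with overlap: k = -2 to 1.
  r_xh[-2] = x[2]*h[0] = -1
  r_xh[-1] = x[1]*h[0] + x[2]*h[1] = 3
  r_xh[0] = x[0]*h[0] + x[1]*h[1] = -1
  r_xh[1] = x[0]*h[1] = -1
r_xh = [-1, 3, -1, -1] (for k = -2, ..., 1)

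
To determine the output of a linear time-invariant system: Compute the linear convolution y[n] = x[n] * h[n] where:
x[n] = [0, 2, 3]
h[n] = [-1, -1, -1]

y[n] = sum_k x[k]*h[n-k]. Output length = len(x) + len(h) - 1 = 3 + 3 - 1 = 5.
y[0] = 0*-1 = 0
y[1] = 2*-1 + 0*-1 = -2
y[2] = 3*-1 + 2*-1 + 0*-1 = -5
y[3] = 3*-1 + 2*-1 = -5
y[4] = 3*-1 = -3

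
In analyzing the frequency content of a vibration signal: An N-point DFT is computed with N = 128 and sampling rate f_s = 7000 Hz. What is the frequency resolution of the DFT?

DFT frequency resolution = f_s / N
= 7000 / 128 = 875/16 Hz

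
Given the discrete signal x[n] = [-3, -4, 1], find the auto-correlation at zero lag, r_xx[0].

The auto-correlation at zero lag r_xx[0] equals the signal energy.
r_xx[0] = sum of x[n]^2 = (-3)^2 + (-4)^2 + 1^2
= 9 + 16 + 1 = 26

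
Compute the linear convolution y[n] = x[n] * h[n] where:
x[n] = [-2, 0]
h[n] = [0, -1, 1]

y[n] = sum_k x[k]*h[n-k]. Output length = len(x) + len(h) - 1 = 2 + 3 - 1 = 4.
y[0] = -2*0 = 0
y[1] = 0*0 + -2*-1 = 2
y[2] = 0*-1 + -2*1 = -2
y[3] = 0*1 = 0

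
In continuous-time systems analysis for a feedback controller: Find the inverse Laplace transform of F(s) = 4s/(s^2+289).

Standard pair: s/(s^2+w^2) <-> cos(wt)*u(t)
With k=4, w=17: f(t) = 4*cos(17t)*u(t)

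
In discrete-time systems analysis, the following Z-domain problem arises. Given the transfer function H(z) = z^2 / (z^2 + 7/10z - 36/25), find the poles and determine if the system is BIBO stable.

Poles are roots of the denominator: z^2 + 7/10z - 36/25 = 0.
Quadratic formula: z = [-(7/10) +/- sqrt((7/10)^2 - 4*(-36/25))] / 2
Discriminant = 49/100 + 144/25 = 25/4; sqrt = 5/2.
z = (-7/10 +/- 5/2) / 2 => z = 9/10 or z = -8/5.
|p1| = 8/5, |p2| = 9/10.
For BIBO stability, all poles must lie inside the unit circle (|p| < 1).
System is UNSTABLE since at least one |p| >= 1.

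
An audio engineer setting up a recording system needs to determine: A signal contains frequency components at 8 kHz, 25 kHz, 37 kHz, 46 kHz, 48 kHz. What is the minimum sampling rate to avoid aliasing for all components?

The highest frequency component is f_max = 48 kHz.
Nyquist rate = 2 * f_max = 2 * 48 kHz = 96 kHz.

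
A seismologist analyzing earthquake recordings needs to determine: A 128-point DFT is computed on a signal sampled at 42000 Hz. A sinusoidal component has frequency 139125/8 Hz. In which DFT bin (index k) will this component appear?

DFT frequency resolution = f_s/N = 42000/128 = 2625/8 Hz
Bin index k = f_signal / resolution = 139125/8 / 2625/8 = 53
The signal frequency 139125/8 Hz falls in DFT bin k = 53.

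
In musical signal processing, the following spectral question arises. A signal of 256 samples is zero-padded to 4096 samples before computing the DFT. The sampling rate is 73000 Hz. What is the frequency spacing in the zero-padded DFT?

Original DFT: N = 256, resolution = f_s/N = 73000/256 = 9125/32 Hz
Zero-padded DFT: N = 4096, resolution = f_s/N = 73000/4096 = 9125/512 Hz
Zero-padding interpolates the spectrum (finer frequency grid)
but does NOT improve the true spectral resolution (ability to resolve close frequencies).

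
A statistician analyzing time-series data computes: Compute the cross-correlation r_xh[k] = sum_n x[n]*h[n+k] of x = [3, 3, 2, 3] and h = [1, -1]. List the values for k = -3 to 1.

Both sequences indexed from 0 and zero outside their support.
Lags with overlap: k = -3 to 1.
  r_xh[-3] = x[3]*h[0] = 3
  r_xh[-2] = x[2]*h[0] + x[3]*h[1] = -1
  r_xh[-1] = x[1]*h[0] + x[2]*h[1] = 1
  r_xh[0] = x[0]*h[0] + x[1]*h[1] = 0
  r_xh[1] = x[0]*h[1] = -3
r_xh = [3, -1, 1, 0, -3] (for k = -3, ..., 1)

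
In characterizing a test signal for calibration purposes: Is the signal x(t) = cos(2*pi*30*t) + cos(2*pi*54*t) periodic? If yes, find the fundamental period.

f1 = 30 Hz, f2 = 54 Hz
Period T1 = 1/30, T2 = 1/54
Ratio T1/T2 = 54/30, which is rational.
The signal is periodic with fundamental period T = 1/GCD(30,54) = 1/6 s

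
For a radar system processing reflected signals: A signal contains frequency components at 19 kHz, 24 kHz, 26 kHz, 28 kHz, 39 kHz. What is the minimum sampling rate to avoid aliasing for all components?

The highest frequency component is f_max = 39 kHz.
Nyquist rate = 2 * f_max = 2 * 39 kHz = 78 kHz.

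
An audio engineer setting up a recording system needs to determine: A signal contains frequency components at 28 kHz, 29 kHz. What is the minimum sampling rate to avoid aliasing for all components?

The highest frequency component is f_max = 29 kHz.
Nyquist rate = 2 * f_max = 2 * 29 kHz = 58 kHz.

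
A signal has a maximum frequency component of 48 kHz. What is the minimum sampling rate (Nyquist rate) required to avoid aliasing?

By the Nyquist-Shannon sampling theorem,
the minimum sampling rate (Nyquist rate) must be at least 2 * f_max.
Nyquist rate = 2 * 48 kHz = 96 kHz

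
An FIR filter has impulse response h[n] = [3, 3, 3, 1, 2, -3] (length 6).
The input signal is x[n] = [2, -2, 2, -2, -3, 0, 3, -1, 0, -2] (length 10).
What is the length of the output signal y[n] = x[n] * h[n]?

For linear convolution, the output length is:
len(y) = len(x) + len(h) - 1 = 10 + 6 - 1 = 15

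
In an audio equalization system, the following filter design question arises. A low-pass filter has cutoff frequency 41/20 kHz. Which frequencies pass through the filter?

A low-pass filter passes all frequencies below the cutoff frequency 41/20 kHz and attenuates higher frequencies.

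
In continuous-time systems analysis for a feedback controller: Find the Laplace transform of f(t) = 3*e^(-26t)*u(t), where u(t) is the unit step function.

Standard Laplace transform pair:
e^(-at)*u(t) <-> 1/(s+a)
With a = 26: L{3*e^(-26t)*u(t)} = 3/(s+26), ROC: Re(s) > -26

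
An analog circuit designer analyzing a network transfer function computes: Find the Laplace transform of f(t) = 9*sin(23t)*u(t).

Standard pair: sin(wt)*u(t) <-> w/(s^2+w^2)
With w = 23: L{9*sin(23t)*u(t)} = 207/(s^2+529)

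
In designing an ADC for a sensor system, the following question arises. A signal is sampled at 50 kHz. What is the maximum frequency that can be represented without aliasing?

The maximum frequency that can be represented without aliasing
is the Nyquist frequency: f_max = f_s / 2 = 50 kHz / 2 = 25 kHz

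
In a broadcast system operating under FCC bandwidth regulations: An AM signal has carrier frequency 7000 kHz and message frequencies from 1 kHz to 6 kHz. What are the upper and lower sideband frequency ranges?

Upper sideband (USB) = fc + [fm_low, fm_high] = 7000 + [1, 6] = [7001, 7006] kHz
Lower sideband (LSB) = fc - [fm_high, fm_low] = 7000 - [6, 1] = [6994, 6999] kHz
Total occupied spectrum: 6994 kHz to 7006 kHz (plus carrier at 7000 kHz)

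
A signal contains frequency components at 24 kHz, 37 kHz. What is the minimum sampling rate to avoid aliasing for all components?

The highest frequency component is f_max = 37 kHz.
Nyquist rate = 2 * f_max = 2 * 37 kHz = 74 kHz.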